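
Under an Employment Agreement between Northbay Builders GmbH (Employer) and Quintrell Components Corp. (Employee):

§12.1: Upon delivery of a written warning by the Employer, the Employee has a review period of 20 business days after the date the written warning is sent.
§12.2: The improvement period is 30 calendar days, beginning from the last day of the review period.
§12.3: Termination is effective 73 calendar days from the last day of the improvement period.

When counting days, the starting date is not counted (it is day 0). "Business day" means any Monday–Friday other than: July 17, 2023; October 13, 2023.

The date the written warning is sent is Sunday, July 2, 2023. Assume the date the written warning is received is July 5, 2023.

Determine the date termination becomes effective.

November 11, 2023

From Sunday, July 2, 2023, 20 business days (Jul 3, Jul 4, Jul 5, Jul 6, …, Jul 27, Jul 28, Jul 31, skipping weekends and the listed holiday on Jul 17) brings us to Monday, July 31, 2023, which is the last day of the review period.
Adding 30 calendar days to July 31, 2023 gives August 30, 2023, which is the last day of the improvement period.
The date termination becomes effective: 73 calendar days after August 30, 2023 is November 11, 2023.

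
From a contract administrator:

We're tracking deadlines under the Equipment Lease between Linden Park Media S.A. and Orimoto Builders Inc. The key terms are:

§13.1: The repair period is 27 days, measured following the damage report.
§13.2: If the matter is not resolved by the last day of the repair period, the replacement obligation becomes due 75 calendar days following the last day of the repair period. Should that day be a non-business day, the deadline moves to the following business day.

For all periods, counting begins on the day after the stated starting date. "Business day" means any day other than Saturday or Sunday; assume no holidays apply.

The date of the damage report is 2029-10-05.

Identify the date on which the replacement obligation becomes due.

The last day of the repair period: 27 calendar days after 2029-10-05 is 2029-11-01.
The date on which the replacement obligation becomes due: 2029-11-01 + 75 days = 2030-01-15. 2030-01-15 is a Tuesday, so no roll-forward applies.

2030-01-15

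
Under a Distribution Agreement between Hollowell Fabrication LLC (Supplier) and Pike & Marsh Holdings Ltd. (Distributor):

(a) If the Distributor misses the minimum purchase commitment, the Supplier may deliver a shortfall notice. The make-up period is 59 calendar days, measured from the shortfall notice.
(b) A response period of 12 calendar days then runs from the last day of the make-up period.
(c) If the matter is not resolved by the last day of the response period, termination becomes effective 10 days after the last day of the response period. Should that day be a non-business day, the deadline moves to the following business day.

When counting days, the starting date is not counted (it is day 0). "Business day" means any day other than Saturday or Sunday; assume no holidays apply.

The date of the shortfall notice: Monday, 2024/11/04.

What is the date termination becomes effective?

2025/01/24

The last day of the make-up period: 59 calendar days after 2024/11/04 is 2025/01/02.
Adding 12 calendar days to 2025/01/02 gives 2025/01/14, which is the last day of the response period.
Adding 10 calendar days to 2025/01/14 gives 2025/01/24, which is the date termination becomes effective. 2025/01/24 is a Friday, so no roll-forward applies.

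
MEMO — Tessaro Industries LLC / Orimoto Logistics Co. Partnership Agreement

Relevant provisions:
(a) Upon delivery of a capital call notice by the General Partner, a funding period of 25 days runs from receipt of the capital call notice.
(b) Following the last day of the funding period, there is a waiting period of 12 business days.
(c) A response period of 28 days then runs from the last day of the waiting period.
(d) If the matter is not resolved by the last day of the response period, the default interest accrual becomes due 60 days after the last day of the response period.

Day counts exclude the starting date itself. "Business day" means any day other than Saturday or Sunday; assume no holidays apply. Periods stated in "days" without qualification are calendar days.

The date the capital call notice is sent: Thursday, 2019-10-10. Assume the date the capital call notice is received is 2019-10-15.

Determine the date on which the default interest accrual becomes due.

The last day of the funding period: 2019-10-15 + 25 days = 2019-11-09.
From Saturday, 2019-11-09, 12 business days (Nov 11, Nov 12, Nov 13, Nov 14, …, Nov 22, Nov 25, Nov 26, skipping weekends) brings us to Tuesday, 2019-11-26, which is the last day of the waiting period.
The last day of the response period: 28 calendar days after 2019-11-26 is 2019-12-24.
The date on which the default interest accrual becomes due: 60 calendar days after 2019-12-24 is 2020-02-22.

2020-02-22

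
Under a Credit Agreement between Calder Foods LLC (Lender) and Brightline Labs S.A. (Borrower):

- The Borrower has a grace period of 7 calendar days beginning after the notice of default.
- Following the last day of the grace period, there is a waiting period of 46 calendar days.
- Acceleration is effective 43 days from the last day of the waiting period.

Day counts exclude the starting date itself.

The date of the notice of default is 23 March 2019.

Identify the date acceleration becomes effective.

The last day of the grace period: 23 March 2019 + 7 days = 30 March 2019.
The last day of the waiting period: 46 calendar days after 30 March 2019 is 15 May 2019.
Adding 43 calendar days to 15 May 2019 gives 27 June 2019, which is the date acceleration becomes effective.

27 June 2019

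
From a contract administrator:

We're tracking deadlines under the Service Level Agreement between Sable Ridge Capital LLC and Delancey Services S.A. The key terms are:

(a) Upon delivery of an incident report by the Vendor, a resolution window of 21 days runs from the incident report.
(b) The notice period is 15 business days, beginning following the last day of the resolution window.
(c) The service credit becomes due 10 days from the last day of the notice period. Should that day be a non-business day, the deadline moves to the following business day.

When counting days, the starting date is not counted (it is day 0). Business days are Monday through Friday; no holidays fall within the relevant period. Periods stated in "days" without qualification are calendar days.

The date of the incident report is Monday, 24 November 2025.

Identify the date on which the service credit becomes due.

15 January 2026

Adding 21 calendar days to 24 November 2025 gives 15 December 2025, which is the last day of the resolution window.
The last day of the notice period: counting 15 business days from Monday, 15 December 2025 (Dec 16, Dec 17, Dec 18, Dec 19, …, Jan 1, Jan 2, Jan 5, skipping weekends) reaches Monday, 5 January 2026.
Adding 10 calendar days to 5 January 2026 gives 15 January 2026, which is the date on which the service credit becomes due. 15 January 2026 is a Thursday, so no roll-forward applies.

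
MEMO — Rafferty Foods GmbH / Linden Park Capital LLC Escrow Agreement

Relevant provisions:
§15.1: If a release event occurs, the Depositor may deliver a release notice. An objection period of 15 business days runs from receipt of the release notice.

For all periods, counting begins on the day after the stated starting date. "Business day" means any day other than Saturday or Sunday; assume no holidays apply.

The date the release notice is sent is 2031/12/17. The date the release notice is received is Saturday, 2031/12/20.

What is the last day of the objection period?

2032/01/09

The last day of the objection period: 15 business days after Saturday, 2031/12/20, skipping weekends — Dec 22, Dec 23, Dec 24, Dec 25, …, Jan 7, Jan 8, Jan 9 — lands on Friday, 2032/01/09.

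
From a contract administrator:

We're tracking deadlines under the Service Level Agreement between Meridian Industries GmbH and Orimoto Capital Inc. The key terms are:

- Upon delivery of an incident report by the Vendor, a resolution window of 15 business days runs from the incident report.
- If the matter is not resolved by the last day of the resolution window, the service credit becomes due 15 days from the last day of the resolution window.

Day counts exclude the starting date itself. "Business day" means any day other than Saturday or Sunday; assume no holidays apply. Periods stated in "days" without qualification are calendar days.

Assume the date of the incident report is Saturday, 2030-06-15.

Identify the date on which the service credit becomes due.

The last day of the resolution window: 15 business days after Saturday, 2030-06-15, skipping weekends — Jun 17, Jun 18, Jun 19, Jun 20, …, Jul 3, Jul 4, Jul 5 — lands on Friday, 2030-07-05.
Adding 15 calendar days to 2030-07-05 gives 2030-07-20, which is the date on which the service credit becomes due.

2030-07-20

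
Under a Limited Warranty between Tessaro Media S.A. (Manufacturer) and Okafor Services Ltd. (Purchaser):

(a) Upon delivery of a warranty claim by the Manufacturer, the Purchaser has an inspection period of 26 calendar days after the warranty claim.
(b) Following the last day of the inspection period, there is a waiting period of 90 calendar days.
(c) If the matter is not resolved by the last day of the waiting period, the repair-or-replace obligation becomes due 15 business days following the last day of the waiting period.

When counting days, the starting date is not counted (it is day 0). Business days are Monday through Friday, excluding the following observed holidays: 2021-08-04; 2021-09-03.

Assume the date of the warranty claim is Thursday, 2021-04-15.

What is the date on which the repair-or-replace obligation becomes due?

2021-08-30

Adding 26 calendar days to 2021-04-15 gives 2021-05-11, which is the last day of the inspection period.
The last day of the waiting period: 2021-05-11 + 90 days = 2021-08-09.
The date on which the repair-or-replace obligation becomes due: 15 business days after Monday, 2021-08-09, skipping weekends — Aug 10, Aug 11, Aug 12, Aug 13, …, Aug 26, Aug 27, Aug 30 — lands on Monday, 2021-08-30.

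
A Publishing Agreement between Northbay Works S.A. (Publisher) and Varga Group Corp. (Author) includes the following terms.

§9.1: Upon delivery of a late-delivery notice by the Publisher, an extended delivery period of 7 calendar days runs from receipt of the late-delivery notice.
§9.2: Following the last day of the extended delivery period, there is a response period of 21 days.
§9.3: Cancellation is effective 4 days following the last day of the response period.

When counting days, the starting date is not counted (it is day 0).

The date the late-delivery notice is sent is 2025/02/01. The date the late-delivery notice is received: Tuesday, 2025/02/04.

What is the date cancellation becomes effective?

Adding 7 calendar days to 2025/02/04 gives 2025/02/11, which is the last day of the extended delivery period.
The last day of the response period: 21 calendar days after 2025/02/11 is 2025/03/04.
The date cancellation becomes effective: 4 calendar days after 2025/03/04 is 2025/03/08.

2025/03/08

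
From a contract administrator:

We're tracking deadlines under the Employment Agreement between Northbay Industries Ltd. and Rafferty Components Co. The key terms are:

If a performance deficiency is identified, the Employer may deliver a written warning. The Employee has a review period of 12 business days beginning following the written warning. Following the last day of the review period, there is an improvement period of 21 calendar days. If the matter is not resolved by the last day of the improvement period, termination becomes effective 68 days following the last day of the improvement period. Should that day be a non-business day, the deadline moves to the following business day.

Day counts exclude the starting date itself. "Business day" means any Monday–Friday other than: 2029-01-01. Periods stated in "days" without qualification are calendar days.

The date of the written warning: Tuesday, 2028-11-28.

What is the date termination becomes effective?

The last day of the review period: counting 12 business days from Tuesday, 2028-11-28 (Nov 29, Nov 30, Dec 1, Dec 4, …, Dec 12, Dec 13, Dec 14, skipping weekends) reaches Thursday, 2028-12-14.
Adding 21 calendar days to 2028-12-14 gives 2029-01-04, which is the last day of the improvement period.
The date termination becomes effective: 68 calendar days after 2029-01-04 is 2029-03-13. 2029-03-13 is a Tuesday and is not a listed holiday, so no roll-forward applies.

2029-03-13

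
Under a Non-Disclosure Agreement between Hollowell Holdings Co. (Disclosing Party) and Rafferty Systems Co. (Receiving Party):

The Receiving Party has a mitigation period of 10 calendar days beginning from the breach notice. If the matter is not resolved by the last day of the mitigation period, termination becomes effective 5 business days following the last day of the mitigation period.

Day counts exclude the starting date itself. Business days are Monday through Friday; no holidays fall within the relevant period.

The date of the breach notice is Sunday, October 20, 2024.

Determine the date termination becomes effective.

November 6, 2024

Adding 10 calendar days to October 20, 2024 gives October 30, 2024, which is the last day of the mitigation period.
From Wednesday, October 30, 2024, 5 business days (Oct 31, Nov 1, Nov 4, Nov 5, Nov 6, skipping weekends) brings us to Wednesday, November 6, 2024, which is the date termination becomes effective.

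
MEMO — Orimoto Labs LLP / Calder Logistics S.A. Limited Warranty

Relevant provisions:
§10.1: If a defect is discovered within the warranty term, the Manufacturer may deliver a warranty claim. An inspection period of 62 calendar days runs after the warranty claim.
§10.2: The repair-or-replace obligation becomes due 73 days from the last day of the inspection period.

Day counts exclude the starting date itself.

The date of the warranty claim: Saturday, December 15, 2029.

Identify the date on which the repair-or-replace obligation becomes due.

April 29, 2030

The last day of the inspection period: 62 calendar days after December 15, 2029 is February 15, 2030.
The date on which the repair-or-replace obligation becomes due: February 15, 2030 + 73 days = April 29, 2030.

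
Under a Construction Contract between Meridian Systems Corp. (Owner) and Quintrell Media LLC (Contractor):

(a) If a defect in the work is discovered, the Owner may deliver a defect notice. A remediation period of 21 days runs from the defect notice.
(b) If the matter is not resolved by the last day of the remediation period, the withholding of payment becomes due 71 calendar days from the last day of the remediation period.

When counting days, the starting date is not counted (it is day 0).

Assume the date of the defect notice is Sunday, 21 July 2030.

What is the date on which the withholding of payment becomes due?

21 October 2030

The last day of the remediation period: 21 calendar days after 21 July 2030 is 11 August 2030.
Adding 71 calendar days to 11 August 2030 gives 21 October 2030, which is the date on which the withholding of payment becomes due.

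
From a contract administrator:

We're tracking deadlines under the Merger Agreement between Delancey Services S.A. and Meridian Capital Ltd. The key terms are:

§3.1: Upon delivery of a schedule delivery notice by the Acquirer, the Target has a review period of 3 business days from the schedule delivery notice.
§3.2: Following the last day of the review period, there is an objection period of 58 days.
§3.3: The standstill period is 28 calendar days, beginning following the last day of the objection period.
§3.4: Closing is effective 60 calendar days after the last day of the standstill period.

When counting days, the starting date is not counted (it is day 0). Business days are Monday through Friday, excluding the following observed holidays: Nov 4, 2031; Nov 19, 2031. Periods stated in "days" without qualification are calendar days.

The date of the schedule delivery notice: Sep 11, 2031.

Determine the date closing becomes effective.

From Thursday, Sep 11, 2031, 3 business days (Sep 12, Sep 15, Sep 16, skipping weekends) brings us to Tuesday, Sep 16, 2031, which is the last day of the review period.
The last day of the objection period: 58 calendar days after Sep 16, 2031 is Nov 13, 2031.
Adding 28 calendar days to Nov 13, 2031 gives Dec 11, 2031, which is the last day of the standstill period.
Adding 60 calendar days to Dec 11, 2031 gives Feb 9, 2032, which is the date closing becomes effective.

Feb 9, 2032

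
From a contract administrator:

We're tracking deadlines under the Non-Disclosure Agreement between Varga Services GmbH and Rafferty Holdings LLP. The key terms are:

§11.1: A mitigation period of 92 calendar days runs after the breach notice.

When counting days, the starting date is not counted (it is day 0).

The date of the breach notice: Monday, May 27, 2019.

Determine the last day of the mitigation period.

Aug 27, 2019

The last day of the mitigation period: May 27, 2019 + 92 days = Aug 27, 2019.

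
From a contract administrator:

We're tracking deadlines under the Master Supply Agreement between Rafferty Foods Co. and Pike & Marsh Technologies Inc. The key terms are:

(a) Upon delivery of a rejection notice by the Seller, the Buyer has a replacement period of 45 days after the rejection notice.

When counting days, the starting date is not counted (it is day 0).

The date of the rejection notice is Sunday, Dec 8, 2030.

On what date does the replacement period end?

Jan 22, 2031

The last day of the replacement period: Dec 8, 2030 + 45 days = Jan 22, 2031.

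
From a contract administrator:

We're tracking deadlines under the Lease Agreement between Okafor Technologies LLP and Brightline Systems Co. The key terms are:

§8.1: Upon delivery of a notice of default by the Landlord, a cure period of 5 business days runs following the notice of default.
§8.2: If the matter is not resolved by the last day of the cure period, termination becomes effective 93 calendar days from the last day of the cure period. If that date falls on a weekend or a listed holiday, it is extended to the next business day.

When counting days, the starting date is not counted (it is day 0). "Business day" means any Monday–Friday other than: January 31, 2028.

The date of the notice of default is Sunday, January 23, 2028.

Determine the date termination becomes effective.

The last day of the cure period: counting 5 business days from Sunday, January 23, 2028 (Jan 24, Jan 25, Jan 26, Jan 27, Jan 28, skipping weekends) reaches Friday, January 28, 2028.
The date termination becomes effective: 93 calendar days after January 28, 2028 is April 30, 2028. That falls on a Sunday, so it rolls to the next business day, Monday, May 1, 2028.

May 1, 2028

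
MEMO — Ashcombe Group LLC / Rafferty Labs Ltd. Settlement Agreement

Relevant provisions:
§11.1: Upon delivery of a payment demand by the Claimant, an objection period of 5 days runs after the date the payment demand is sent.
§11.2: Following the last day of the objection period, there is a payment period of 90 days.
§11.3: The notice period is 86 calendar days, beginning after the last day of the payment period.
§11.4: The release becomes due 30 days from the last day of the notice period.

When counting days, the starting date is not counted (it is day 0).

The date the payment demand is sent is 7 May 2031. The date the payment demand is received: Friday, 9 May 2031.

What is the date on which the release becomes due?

4 December 2031

The last day of the objection period: 7 May 2031 + 5 days = 12 May 2031.
The last day of the payment period: 90 calendar days after 12 May 2031 is 10 August 2031.
The last day of the notice period: 86 calendar days after 10 August 2031 is 4 November 2031.
Adding 30 calendar days to 4 November 2031 gives 4 December 2031, which is the date on which the release becomes due.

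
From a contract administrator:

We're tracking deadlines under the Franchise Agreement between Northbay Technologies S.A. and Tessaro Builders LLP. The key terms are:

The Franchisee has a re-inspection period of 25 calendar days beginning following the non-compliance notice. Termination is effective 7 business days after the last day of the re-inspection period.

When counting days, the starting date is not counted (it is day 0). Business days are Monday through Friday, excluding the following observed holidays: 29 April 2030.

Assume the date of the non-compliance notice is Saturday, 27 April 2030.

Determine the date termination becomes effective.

31 May 2030

The last day of the re-inspection period: 25 calendar days after 27 April 2030 is 22 May 2030.
The date termination becomes effective: counting 7 business days from Wednesday, 22 May 2030 (May 23, May 24, May 27, May 28, May 29, May 30, May 31, skipping weekends) reaches Friday, 31 May 2030.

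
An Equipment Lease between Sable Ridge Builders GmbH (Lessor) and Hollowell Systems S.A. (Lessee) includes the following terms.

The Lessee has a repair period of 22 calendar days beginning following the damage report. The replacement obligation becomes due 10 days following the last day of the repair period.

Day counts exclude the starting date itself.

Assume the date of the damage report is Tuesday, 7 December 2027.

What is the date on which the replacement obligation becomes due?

8 January 2028

The last day of the repair period: 7 December 2027 + 22 days = 29 December 2027.
Adding 10 calendar days to 29 December 2027 gives 8 January 2028, which is the date on which the replacement obligation becomes due.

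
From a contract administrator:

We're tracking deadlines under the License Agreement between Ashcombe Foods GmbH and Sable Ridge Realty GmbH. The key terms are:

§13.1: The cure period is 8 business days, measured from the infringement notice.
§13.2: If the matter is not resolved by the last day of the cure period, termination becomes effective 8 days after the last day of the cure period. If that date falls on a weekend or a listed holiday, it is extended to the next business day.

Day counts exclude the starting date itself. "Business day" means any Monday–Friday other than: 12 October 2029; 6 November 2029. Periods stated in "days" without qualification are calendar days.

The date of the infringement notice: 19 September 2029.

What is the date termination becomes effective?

9 October 2029

The last day of the cure period: 8 business days after Wednesday, 19 September 2029, skipping weekends — Sep 20, Sep 21, Sep 24, Sep 25, Sep 26, Sep 27, Sep 28, Oct 1 — lands on Monday, 1 October 2029.
The date termination becomes effective: 8 calendar days after 1 October 2029 is 9 October 2029. 9 October 2029 is a Tuesday and is not a listed holiday, so no roll-forward applies.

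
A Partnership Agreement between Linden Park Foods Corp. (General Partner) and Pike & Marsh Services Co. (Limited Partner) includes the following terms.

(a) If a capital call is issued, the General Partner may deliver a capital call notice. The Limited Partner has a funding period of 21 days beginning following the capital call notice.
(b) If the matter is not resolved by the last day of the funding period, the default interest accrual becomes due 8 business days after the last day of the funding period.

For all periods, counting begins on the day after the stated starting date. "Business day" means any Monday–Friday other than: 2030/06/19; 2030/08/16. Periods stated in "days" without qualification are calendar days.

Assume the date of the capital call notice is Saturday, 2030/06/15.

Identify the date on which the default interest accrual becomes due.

2030/07/17

The last day of the funding period: 2030/06/15 + 21 days = 2030/07/06.
From Saturday, 2030/07/06, 8 business days (Jul 8, Jul 9, Jul 10, Jul 11, Jul 12, Jul 15, Jul 16, Jul 17, skipping weekends) brings us to Wednesday, 2030/07/17, which is the date on which the default interest accrual becomes due.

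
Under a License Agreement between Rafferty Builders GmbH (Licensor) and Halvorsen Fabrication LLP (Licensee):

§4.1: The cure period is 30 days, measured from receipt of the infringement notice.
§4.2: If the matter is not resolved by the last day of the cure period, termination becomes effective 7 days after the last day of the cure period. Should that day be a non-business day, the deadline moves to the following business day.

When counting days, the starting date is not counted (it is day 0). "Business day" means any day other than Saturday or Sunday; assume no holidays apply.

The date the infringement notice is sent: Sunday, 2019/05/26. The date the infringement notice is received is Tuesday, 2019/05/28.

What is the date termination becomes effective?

The last day of the cure period: 2019/05/28 + 30 days = 2019/06/27.
Adding 7 calendar days to 2019/06/27 gives 2019/07/04, which is the date termination becomes effective. 2019/07/04 is a Thursday, so no roll-forward applies.

2019/07/04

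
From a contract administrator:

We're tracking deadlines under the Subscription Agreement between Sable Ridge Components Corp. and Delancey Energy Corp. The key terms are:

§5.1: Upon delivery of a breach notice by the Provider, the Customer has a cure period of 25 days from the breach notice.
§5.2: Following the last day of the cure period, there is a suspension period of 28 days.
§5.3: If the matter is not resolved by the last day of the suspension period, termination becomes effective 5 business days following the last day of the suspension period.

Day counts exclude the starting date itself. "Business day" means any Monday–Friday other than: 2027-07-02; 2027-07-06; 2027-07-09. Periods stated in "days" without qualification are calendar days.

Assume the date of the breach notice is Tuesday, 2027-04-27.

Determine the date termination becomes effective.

The last day of the cure period: 2027-04-27 + 25 days = 2027-05-22.
The last day of the suspension period: 28 calendar days after 2027-05-22 is 2027-06-19.
The date termination becomes effective: counting 5 business days from Saturday, 2027-06-19 (Jun 21, Jun 22, Jun 23, Jun 24, Jun 25, skipping weekends) reaches Friday, 2027-06-25.

2027-06-25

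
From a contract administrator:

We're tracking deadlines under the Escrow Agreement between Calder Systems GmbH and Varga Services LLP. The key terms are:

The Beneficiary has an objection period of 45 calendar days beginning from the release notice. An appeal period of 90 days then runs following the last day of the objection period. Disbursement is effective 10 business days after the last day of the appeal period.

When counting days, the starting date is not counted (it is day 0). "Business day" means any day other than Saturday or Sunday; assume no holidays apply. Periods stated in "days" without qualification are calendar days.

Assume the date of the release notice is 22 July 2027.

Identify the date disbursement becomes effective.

The last day of the objection period: 45 calendar days after 22 July 2027 is 5 September 2027.
The last day of the appeal period: 5 September 2027 + 90 days = 4 December 2027.
From Saturday, 4 December 2027, 10 business days (Dec 6, Dec 7, Dec 8, Dec 9, Dec 10, Dec 13, Dec 14, Dec 15, Dec 16, Dec 17, skipping weekends) brings us to Friday, 17 December 2027, which is the date disbursement becomes effective.

17 December 2027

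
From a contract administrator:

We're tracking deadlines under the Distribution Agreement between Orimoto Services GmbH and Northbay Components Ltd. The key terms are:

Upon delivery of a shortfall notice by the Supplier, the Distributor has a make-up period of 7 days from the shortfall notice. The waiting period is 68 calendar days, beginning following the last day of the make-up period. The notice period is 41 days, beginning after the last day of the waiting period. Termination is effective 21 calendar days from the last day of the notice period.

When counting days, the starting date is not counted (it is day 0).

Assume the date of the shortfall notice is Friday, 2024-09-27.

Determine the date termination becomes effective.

The last day of the make-up period: 2024-09-27 + 7 days = 2024-10-04.
The last day of the waiting period: 68 calendar days after 2024-10-04 is 2024-12-11.
Adding 41 calendar days to 2024-12-11 gives 2025-01-21, which is the last day of the notice period.
The date termination becomes effective: 2025-01-21 + 21 days = 2025-02-11.

2025-02-11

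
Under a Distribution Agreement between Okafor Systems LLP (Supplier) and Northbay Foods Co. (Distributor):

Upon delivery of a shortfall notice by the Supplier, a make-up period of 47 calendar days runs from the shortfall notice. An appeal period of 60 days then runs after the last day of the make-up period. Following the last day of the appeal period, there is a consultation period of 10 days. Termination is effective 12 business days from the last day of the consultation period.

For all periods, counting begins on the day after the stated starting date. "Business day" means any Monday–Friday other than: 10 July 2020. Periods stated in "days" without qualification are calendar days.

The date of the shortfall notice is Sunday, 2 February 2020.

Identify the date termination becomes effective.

The last day of the make-up period: 2 February 2020 + 47 days = 20 March 2020.
The last day of the appeal period: 60 calendar days after 20 March 2020 is 19 May 2020.
Adding 10 calendar days to 19 May 2020 gives 29 May 2020, which is the last day of the consultation period.
The date termination becomes effective: counting 12 business days from Friday, 29 May 2020 (Jun 1, Jun 2, Jun 3, Jun 4, …, Jun 12, Jun 15, Jun 16, skipping weekends) reaches Tuesday, 16 June 2020.

16 June 2020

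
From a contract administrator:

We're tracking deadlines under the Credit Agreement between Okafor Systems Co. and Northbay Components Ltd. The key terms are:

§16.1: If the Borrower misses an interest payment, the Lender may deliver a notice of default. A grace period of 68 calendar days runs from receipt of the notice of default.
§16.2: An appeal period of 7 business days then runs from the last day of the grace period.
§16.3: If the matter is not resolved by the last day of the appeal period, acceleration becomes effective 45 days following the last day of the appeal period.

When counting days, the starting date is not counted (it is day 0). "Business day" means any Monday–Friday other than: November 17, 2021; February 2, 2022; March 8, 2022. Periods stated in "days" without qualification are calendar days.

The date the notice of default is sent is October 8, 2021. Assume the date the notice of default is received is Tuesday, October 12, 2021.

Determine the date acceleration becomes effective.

The last day of the grace period: 68 calendar days after October 12, 2021 is December 19, 2021.
The last day of the appeal period: counting 7 business days from Sunday, December 19, 2021 (Dec 20, Dec 21, Dec 22, Dec 23, Dec 24, Dec 27, Dec 28, skipping weekends) reaches Tuesday, December 28, 2021.
The date acceleration becomes effective: 45 calendar days after December 28, 2021 is February 11, 2022.

February 11, 2022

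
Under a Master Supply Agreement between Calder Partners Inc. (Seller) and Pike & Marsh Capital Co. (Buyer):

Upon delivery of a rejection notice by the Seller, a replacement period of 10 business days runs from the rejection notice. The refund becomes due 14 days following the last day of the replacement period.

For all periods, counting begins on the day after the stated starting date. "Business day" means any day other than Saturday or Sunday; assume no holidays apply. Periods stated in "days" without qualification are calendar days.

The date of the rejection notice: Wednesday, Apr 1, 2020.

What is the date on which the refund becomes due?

From Wednesday, Apr 1, 2020, 10 business days (Apr 2, Apr 3, Apr 6, Apr 7, Apr 8, Apr 9, Apr 10, Apr 13, Apr 14, Apr 15, skipping weekends) brings us to Wednesday, Apr 15, 2020, which is the last day of the replacement period.
Adding 14 calendar days to Apr 15, 2020 gives Apr 29, 2020, which is the date on which the refund becomes due.

Apr 29, 2020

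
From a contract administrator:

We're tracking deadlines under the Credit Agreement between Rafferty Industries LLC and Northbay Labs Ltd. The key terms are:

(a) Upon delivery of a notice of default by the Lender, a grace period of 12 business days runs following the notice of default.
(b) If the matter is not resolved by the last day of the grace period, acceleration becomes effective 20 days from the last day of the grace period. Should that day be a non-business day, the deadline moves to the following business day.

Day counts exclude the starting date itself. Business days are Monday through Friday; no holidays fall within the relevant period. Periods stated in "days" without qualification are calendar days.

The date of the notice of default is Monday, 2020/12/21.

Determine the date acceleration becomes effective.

2021/01/26

The last day of the grace period: 12 business days after Monday, 2020/12/21, skipping weekends — Dec 22, Dec 23, Dec 24, Dec 25, …, Jan 4, Jan 5, Jan 6 — lands on Wednesday, 2021/01/06.
The date acceleration becomes effective: 2021/01/06 + 20 days = 2021/01/26. 2021/01/26 is a Tuesday, so no roll-forward applies.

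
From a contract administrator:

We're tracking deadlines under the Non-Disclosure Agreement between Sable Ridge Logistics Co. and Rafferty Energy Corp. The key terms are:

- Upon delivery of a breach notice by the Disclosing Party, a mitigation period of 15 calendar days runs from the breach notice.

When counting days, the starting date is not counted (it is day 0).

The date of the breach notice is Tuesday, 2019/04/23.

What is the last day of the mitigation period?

Adding 15 calendar days to 2019/04/23 gives 2019/05/08, which is the last day of the mitigation period.

2019/05/08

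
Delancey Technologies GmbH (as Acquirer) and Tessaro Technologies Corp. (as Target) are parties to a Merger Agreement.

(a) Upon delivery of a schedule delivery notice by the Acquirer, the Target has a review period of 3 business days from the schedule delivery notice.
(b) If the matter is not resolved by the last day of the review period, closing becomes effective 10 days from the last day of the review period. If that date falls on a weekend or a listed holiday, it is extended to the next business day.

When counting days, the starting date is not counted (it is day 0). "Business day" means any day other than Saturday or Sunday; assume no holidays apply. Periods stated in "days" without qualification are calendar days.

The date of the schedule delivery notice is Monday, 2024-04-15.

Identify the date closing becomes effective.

2024-04-29

From Monday, 2024-04-15, 3 business days (Apr 16, Apr 17, Apr 18, skipping weekends) brings us to Thursday, 2024-04-18, which is the last day of the review period.
The date closing becomes effective: 10 calendar days after 2024-04-18 is 2024-04-28. That falls on a Sunday, so it rolls to the next business day, Monday, 2024-04-29.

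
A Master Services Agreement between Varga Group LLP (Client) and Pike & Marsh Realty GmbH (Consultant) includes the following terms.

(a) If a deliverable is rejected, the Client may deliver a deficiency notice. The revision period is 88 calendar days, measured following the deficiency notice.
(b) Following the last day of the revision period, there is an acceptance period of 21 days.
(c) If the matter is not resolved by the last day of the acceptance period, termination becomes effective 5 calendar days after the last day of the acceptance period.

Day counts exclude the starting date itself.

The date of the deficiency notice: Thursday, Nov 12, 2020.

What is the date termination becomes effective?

The last day of the revision period: 88 calendar days after Nov 12, 2020 is Feb 8, 2021.
The last day of the acceptance period: Feb 8, 2021 + 21 days = Mar 1, 2021.
The date termination becomes effective: 5 calendar days after Mar 1, 2021 is Mar 6, 2021.

Mar 6, 2021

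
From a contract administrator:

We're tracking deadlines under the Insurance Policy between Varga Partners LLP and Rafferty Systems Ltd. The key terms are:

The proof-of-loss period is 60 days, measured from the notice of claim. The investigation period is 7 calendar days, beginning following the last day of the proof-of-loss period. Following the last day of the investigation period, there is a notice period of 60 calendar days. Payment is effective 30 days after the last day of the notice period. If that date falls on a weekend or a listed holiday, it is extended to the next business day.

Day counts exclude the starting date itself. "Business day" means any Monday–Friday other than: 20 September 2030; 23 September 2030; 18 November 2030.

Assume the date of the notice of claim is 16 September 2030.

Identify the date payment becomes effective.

The last day of the proof-of-loss period: 60 calendar days after 16 September 2030 is 15 November 2030.
The last day of the investigation period: 15 November 2030 + 7 days = 22 November 2030.
The last day of the notice period: 60 calendar days after 22 November 2030 is 21 January 2031.
The date payment becomes effective: 21 January 2031 + 30 days = 20 February 2031. 20 February 2031 is a Thursday and is not a listed holiday, so no roll-forward applies.

20 February 2031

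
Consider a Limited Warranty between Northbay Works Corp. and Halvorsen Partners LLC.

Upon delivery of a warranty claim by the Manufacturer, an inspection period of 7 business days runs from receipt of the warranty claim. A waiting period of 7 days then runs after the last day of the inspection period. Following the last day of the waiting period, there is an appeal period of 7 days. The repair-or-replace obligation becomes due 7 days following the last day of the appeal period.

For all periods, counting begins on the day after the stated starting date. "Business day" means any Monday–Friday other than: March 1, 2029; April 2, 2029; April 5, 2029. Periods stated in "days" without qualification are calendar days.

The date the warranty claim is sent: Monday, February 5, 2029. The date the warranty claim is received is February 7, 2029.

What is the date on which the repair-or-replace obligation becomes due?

March 9, 2029

From Wednesday, February 7, 2029, 7 business days (Feb 8, Feb 9, Feb 12, Feb 13, Feb 14, Feb 15, Feb 16, skipping weekends) brings us to Friday, February 16, 2029, which is the last day of the inspection period.
The last day of the waiting period: February 16, 2029 + 7 days = February 23, 2029.
The last day of the appeal period: 7 calendar days after February 23, 2029 is March 2, 2029.
The date on which the repair-or-replace obligation becomes due: 7 calendar days after March 2, 2029 is March 9, 2029.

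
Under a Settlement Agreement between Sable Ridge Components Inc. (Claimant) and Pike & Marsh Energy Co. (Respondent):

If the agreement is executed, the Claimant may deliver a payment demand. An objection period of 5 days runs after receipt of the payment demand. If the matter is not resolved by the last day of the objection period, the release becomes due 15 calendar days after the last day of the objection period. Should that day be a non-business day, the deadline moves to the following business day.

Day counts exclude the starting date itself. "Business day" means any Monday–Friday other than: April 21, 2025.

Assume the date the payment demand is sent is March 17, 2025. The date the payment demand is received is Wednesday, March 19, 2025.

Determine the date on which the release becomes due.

The last day of the objection period: March 19, 2025 + 5 days = March 24, 2025.
Adding 15 calendar days to March 24, 2025 gives April 8, 2025, which is the date on which the release becomes due. April 8, 2025 is a Tuesday and is not a listed holiday, so no roll-forward applies.

April 8, 2025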